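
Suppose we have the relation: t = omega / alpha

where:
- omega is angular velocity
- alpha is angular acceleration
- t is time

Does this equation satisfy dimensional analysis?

Yes

omega (angular velocity) has dimensions [T^-1].
alpha (angular acceleration) has dimensions [T^-2].
t (time) has dimensions [T].

Left side: [T]
Right side: [T]

Both sides have the same dimensions, so the equation is dimensionally consistent.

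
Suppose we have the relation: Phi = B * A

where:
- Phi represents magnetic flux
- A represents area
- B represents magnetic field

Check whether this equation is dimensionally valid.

Yes

Phi (magnetic flux) has dimensions [I^-1 L^2 M T^-2].
A (area) has dimensions [L^2].
B (magnetic field) has dimensions [I^-1 M T^-2].

Left side: [I^-1 L^2 M T^-2]
Right side: [I^-1 L^2 M T^-2]

Both sides have the same dimensions, so the equation is dimensionally consistent.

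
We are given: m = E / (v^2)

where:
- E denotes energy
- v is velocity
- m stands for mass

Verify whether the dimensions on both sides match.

Yes

E (energy) has dimensions [L^2 M T^-2].
v (velocity) has dimensions [L T^-1].
m (mass) has dimensions [M].

Left side: [M]
Right side: [M]

Both sides have the same dimensions, so the equation is dimensionally consistent.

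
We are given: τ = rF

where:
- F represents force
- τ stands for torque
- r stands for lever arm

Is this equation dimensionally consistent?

Yes

F (force) has dimensions [L M T^-2].
τ (torque) has dimensions [L^2 M T^-2].
r (lever arm) has dimensions [L].

Left side: [L^2 M T^-2]
Right side: [L^2 M T^-2]

Both sides have the same dimensions, so the equation is dimensionally consistent.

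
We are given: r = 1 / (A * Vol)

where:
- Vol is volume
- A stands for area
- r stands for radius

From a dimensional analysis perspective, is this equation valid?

No

Vol (volume) has dimensions [L^3].
A (area) has dimensions [L^2].
r (radius) has dimensions [L].

Left side: [L]
Right side: [L^-5]

The two sides have different dimensions, so the equation is NOT dimensionally consistent.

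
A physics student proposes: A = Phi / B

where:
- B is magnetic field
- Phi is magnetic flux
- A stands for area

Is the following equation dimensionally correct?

Yes

B (magnetic field) has dimensions [I^-1 M T^-2].
Phi (magnetic flux) has dimensions [I^-1 L^2 M T^-2].
A (area) has dimensions [L^2].

Left side: [L^2]
Right side: [L^2]

Both sides have the same dimensions, so the equation is dimensionally consistent.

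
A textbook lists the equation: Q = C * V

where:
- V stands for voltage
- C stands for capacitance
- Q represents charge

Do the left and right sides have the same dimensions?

Yes

V (voltage) has dimensions [I^-1 L^2 M T^-3].
C (capacitance) has dimensions [I^2 L^-2 M^-1 T^4].
Q (charge) has dimensions [I T].

Left side: [I T]
Right side: [I T]

Both sides have the same dimensions, so the equation is dimensionally consistent.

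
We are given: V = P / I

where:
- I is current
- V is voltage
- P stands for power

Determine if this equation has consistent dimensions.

Yes

I (current) has dimensions [I].
V (voltage) has dimensions [I^-1 L^2 M T^-3].
P (power) has dimensions [L^2 M T^-3].

Left side: [I^-1 L^2 M T^-3]
Right side: [I^-1 L^2 M T^-3]

Both sides have the same dimensions, so the equation is dimensionally consistent.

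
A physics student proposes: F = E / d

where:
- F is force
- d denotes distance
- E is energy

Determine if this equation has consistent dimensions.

Yes

F (force) has dimensions [L M T^-2].
d (distance) has dimensions [L].
E (energy) has dimensions [L^2 M T^-2].

Left side: [L M T^-2]
Right side: [L M T^-2]

Both sides have the same dimensions, so the equation is dimensionally consistent.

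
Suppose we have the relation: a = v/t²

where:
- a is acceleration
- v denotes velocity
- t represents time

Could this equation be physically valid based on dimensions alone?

No

a (acceleration) has dimensions [L T^-2].
v (velocity) has dimensions [L T^-1].
t (time) has dimensions [T].

Left side: [L T^-2]
Right side: [L T^-3]

The two sides have different dimensions, so the equation is NOT dimensionally consistent.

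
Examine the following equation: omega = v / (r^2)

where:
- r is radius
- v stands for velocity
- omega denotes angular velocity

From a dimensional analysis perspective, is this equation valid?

No

r (radius) has dimensions [L].
v (velocity) has dimensions [L T^-1].
omega (angular velocity) has dimensions [T^-1].

Left side: [T^-1]
Right side: [L^-1 T^-1]

The two sides have different dimensions, so the equation is NOT dimensionally consistent.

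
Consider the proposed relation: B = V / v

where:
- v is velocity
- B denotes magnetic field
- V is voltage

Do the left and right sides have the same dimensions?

No

v (velocity) has dimensions [L T^-1].
B (magnetic field) has dimensions [I^-1 M T^-2].
V (voltage) has dimensions [I^-1 L^2 M T^-3].

Left side: [I^-1 M T^-2]
Right side: [I^-1 L M T^-2]

The two sides have different dimensions, so the equation is NOT dimensionally consistent.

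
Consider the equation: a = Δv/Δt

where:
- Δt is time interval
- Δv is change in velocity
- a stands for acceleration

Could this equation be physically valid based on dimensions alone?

Yes

Δt (time interval) has dimensions [T].
Δv (change in velocity) has dimensions [L T^-1].
a (acceleration) has dimensions [L T^-2].

Left side: [L T^-2]
Right side: [L T^-2]

Both sides have the same dimensions, so the equation is dimensionally consistent.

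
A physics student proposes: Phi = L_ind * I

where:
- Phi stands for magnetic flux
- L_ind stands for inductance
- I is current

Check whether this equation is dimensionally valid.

Yes

Phi (magnetic flux) has dimensions [I^-1 L^2 M T^-2].
L_ind (inductance) has dimensions [I^-2 L^2 M T^-2].
I (current) has dimensions [I].

Left side: [I^-1 L^2 M T^-2]
Right side: [I^-1 L^2 M T^-2]

Both sides have the same dimensions, so the equation is dimensionally consistent.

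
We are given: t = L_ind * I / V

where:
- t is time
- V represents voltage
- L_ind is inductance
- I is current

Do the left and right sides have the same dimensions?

Yes

t (time) has dimensions [T].
V (voltage) has dimensions [I^-1 L^2 M T^-3].
L_ind (inductance) has dimensions [I^-2 L^2 M T^-2].
I (current) has dimensions [I].

Left side: [T]
Right side: [T]

Both sides have the same dimensions, so the equation is dimensionally consistent.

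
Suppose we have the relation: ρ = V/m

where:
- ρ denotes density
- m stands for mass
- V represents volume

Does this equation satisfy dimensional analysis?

No

ρ (density) has dimensions [L^-3 M].
m (mass) has dimensions [M].
V (volume) has dimensions [L^3].

Left side: [L^-3 M]
Right side: [L^3 M^-1]

The two sides have different dimensions, so the equation is NOT dimensionally consistent.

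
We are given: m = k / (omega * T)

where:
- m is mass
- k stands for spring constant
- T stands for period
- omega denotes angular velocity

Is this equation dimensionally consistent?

No

m (mass) has dimensions [M].
k (spring constant) has dimensions [M T^-2].
T (period) has dimensions [T].
omega (angular velocity) has dimensions [T^-1].

Left side: [M]
Right side: [M T^-2]

The two sides have different dimensions, so the equation is NOT dimensionally consistent.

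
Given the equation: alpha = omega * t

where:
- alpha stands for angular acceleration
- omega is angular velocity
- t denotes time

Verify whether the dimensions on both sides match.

No

alpha (angular acceleration) has dimensions [T^-2].
omega (angular velocity) has dimensions [T^-1].
t (time) has dimensions [T].

Left side: [T^-2]
Right side: [dimensionless]

The two sides have different dimensions, so the equation is NOT dimensionally consistent.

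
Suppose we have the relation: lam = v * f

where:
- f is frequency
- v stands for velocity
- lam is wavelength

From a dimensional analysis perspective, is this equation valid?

No

f (frequency) has dimensions [T^-1].
v (velocity) has dimensions [L T^-1].
lam (wavelength) has dimensions [L].

Left side: [L]
Right side: [L T^-2]

The two sides have different dimensions, so the equation is NOT dimensionally consistent.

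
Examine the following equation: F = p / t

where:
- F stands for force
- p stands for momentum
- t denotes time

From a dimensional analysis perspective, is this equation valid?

Yes

F (force) has dimensions [L M T^-2].
p (momentum) has dimensions [L M T^-1].
t (time) has dimensions [T].

Left side: [L M T^-2]
Right side: [L M T^-2]

Both sides have the same dimensions, so the equation is dimensionally consistent.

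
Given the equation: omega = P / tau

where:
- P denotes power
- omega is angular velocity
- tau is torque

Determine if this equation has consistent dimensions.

Yes

P (power) has dimensions [L^2 M T^-3].
omega (angular velocity) has dimensions [T^-1].
tau (torque) has dimensions [L^2 M T^-2].

Left side: [T^-1]
Right side: [T^-1]

Both sides have the same dimensions, so the equation is dimensionally consistent.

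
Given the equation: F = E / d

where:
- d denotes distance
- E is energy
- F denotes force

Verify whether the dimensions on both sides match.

Yes

d (distance) has dimensions [L].
E (energy) has dimensions [L^2 M T^-2].
F (force) has dimensions [L M T^-2].

Left side: [L M T^-2]
Right side: [L M T^-2]

Both sides have the same dimensions, so the equation is dimensionally consistent.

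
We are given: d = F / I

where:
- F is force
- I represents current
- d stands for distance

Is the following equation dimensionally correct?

No

F (force) has dimensions [L M T^-2].
I (current) has dimensions [I].
d (distance) has dimensions [L].

Left side: [L]
Right side: [I^-1 L M T^-2]

The two sides have different dimensions, so the equation is NOT dimensionally consistent.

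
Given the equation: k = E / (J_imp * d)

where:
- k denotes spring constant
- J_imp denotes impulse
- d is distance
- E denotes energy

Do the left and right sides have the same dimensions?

No

k (spring constant) has dimensions [M T^-2].
J_imp (impulse) has dimensions [L M T^-1].
d (distance) has dimensions [L].
E (energy) has dimensions [L^2 M T^-2].

Left side: [M T^-2]
Right side: [T^-1]

The two sides have different dimensions, so the equation is NOT dimensionally consistent.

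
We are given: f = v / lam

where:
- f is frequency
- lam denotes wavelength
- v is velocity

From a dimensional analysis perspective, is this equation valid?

Yes

f (frequency) has dimensions [T^-1].
lam (wavelength) has dimensions [L].
v (velocity) has dimensions [L T^-1].

Left side: [T^-1]
Right side: [T^-1]

Both sides have the same dimensions, so the equation is dimensionally consistent.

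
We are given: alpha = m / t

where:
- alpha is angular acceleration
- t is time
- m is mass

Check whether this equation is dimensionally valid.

No

alpha (angular acceleration) has dimensions [T^-2].
t (time) has dimensions [T].
m (mass) has dimensions [M].

Left side: [T^-2]
Right side: [M T^-1]

The two sides have different dimensions, so the equation is NOT dimensionally consistent.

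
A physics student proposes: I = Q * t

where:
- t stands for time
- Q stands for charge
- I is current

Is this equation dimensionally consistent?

No

t (time) has dimensions [T].
Q (charge) has dimensions [I T].
I (current) has dimensions [I].

Left side: [I]
Right side: [I T^2]

The two sides have different dimensions, so the equation is NOT dimensionally consistent.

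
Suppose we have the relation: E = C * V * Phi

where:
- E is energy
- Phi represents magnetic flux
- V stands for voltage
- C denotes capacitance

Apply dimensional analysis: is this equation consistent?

No

E (energy) has dimensions [L^2 M T^-2].
Phi (magnetic flux) has dimensions [I^-1 L^2 M T^-2].
V (voltage) has dimensions [I^-1 L^2 M T^-3].
C (capacitance) has dimensions [I^2 L^-2 M^-1 T^4].

Left side: [L^2 M T^-2]
Right side: [L^2 M T^-1]

The two sides have different dimensions, so the equation is NOT dimensionally consistent.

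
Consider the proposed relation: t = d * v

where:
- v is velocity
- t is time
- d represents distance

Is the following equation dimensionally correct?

No

v (velocity) has dimensions [L T^-1].
t (time) has dimensions [T].
d (distance) has dimensions [L].

Left side: [T]
Right side: [L^2 T^-1]

The two sides have different dimensions, so the equation is NOT dimensionally consistent.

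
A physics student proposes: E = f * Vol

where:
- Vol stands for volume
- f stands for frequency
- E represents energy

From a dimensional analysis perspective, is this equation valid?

No

Vol (volume) has dimensions [L^3].
f (frequency) has dimensions [T^-1].
E (energy) has dimensions [L^2 M T^-2].

Left side: [L^2 M T^-2]
Right side: [L^3 T^-1]

The two sides have different dimensions, so the equation is NOT dimensionally consistent.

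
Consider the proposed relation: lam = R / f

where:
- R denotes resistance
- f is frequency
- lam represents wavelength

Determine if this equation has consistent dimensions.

No

R (resistance) has dimensions [I^-2 L^2 M T^-3].
f (frequency) has dimensions [T^-1].
lam (wavelength) has dimensions [L].

Left side: [L]
Right side: [I^-2 L^2 M T^-2]

The two sides have different dimensions, so the equation is NOT dimensionally consistent.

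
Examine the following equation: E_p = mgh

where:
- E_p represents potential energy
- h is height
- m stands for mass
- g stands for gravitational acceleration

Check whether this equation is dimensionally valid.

Yes

E_p (potential energy) has dimensions [L^2 M T^-2].
h (height) has dimensions [L].
m (mass) has dimensions [M].
g (gravitational acceleration) has dimensions [L T^-2].

Left side: [L^2 M T^-2]
Right side: [L^2 M T^-2]

Both sides have the same dimensions, so the equation is dimensionally consistent.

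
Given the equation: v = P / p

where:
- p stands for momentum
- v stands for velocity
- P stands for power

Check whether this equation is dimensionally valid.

No

p (momentum) has dimensions [L M T^-1].
v (velocity) has dimensions [L T^-1].
P (power) has dimensions [L^2 M T^-3].

Left side: [L T^-1]
Right side: [L T^-2]

The two sides have different dimensions, so the equation is NOT dimensionally consistent.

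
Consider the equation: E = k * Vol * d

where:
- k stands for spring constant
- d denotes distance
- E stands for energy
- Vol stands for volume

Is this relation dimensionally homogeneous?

No

k (spring constant) has dimensions [M T^-2].
d (distance) has dimensions [L].
E (energy) has dimensions [L^2 M T^-2].
Vol (volume) has dimensions [L^3].

Left side: [L^2 M T^-2]
Right side: [L^4 M T^-2]

The two sides have different dimensions, so the equation is NOT dimensionally consistent.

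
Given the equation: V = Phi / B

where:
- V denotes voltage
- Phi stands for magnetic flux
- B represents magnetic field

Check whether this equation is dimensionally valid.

No

V (voltage) has dimensions [I^-1 L^2 M T^-3].
Phi (magnetic flux) has dimensions [I^-1 L^2 M T^-2].
B (magnetic field) has dimensions [I^-1 M T^-2].

Left side: [I^-1 L^2 M T^-3]
Right side: [L^2]

The two sides have different dimensions, so the equation is NOT dimensionally consistent.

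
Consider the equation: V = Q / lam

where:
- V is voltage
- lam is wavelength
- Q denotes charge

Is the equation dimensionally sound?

No

V (voltage) has dimensions [I^-1 L^2 M T^-3].
lam (wavelength) has dimensions [L].
Q (charge) has dimensions [I T].

Left side: [I^-1 L^2 M T^-3]
Right side: [I L^-1 T]

The two sides have different dimensions, so the equation is NOT dimensionally consistent.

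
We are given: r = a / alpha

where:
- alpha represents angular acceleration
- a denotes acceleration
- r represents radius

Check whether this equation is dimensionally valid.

Yes

alpha (angular acceleration) has dimensions [T^-2].
a (acceleration) has dimensions [L T^-2].
r (radius) has dimensions [L].

Left side: [L]
Right side: [L]

Both sides have the same dimensions, so the equation is dimensionally consistent.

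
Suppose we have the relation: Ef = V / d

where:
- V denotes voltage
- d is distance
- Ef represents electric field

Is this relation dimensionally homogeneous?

Yes

V (voltage) has dimensions [I^-1 L^2 M T^-3].
d (distance) has dimensions [L].
Ef (electric field) has dimensions [I^-1 L M T^-3].

Left side: [I^-1 L M T^-3]
Right side: [I^-1 L M T^-3]

Both sides have the same dimensions, so the equation is dimensionally consistent.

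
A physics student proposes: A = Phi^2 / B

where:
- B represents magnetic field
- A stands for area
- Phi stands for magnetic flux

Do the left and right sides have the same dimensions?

No

B (magnetic field) has dimensions [I^-1 M T^-2].
A (area) has dimensions [L^2].
Phi (magnetic flux) has dimensions [I^-1 L^2 M T^-2].

Left side: [L^2]
Right side: [I^-1 L^4 M T^-2]

The two sides have different dimensions, so the equation is NOT dimensionally consistent.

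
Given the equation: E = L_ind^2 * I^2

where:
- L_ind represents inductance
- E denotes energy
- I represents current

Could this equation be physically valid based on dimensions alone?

No

L_ind (inductance) has dimensions [I^-2 L^2 M T^-2].
E (energy) has dimensions [L^2 M T^-2].
I (current) has dimensions [I].

Left side: [L^2 M T^-2]
Right side: [I^-2 L^4 M^2 T^-4]

The two sides have different dimensions, so the equation is NOT dimensionally consistent.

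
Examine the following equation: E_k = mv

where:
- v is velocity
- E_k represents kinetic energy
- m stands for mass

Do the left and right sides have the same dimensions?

No

v (velocity) has dimensions [L T^-1].
E_k (kinetic energy) has dimensions [L^2 M T^-2].
m (mass) has dimensions [M].

Left side: [L^2 M T^-2]
Right side: [L M T^-1]

The two sides have different dimensions, so the equation is NOT dimensionally consistent.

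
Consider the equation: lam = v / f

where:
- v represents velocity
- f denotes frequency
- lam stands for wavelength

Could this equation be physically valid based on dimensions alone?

Yes

v (velocity) has dimensions [L T^-1].
f (frequency) has dimensions [T^-1].
lam (wavelength) has dimensions [L].

Left side: [L]
Right side: [L]

Both sides have the same dimensions, so the equation is dimensionally consistent.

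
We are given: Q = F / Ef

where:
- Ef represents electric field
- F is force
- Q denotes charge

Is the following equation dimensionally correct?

Yes

Ef (electric field) has dimensions [I^-1 L M T^-3].
F (force) has dimensions [L M T^-2].
Q (charge) has dimensions [I T].

Left side: [I T]
Right side: [I T]

Both sides have the same dimensions, so the equation is dimensionally consistent.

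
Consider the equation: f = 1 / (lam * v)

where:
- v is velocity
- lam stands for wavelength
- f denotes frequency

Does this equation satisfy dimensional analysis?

No

v (velocity) has dimensions [L T^-1].
lam (wavelength) has dimensions [L].
f (frequency) has dimensions [T^-1].

Left side: [T^-1]
Right side: [L^-2 T]

The two sides have different dimensions, so the equation is NOT dimensionally consistent.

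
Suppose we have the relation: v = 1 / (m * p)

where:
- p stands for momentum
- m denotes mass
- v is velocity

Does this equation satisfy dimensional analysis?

No

p (momentum) has dimensions [L M T^-1].
m (mass) has dimensions [M].
v (velocity) has dimensions [L T^-1].

Left side: [L T^-1]
Right side: [L^-1 M^-2 T]

The two sides have different dimensions, so the equation is NOT dimensionally consistent.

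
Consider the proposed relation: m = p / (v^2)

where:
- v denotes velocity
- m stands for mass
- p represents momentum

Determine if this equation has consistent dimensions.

No

v (velocity) has dimensions [L T^-1].
m (mass) has dimensions [M].
p (momentum) has dimensions [L M T^-1].

Left side: [M]
Right side: [L^-1 M T]

The two sides have different dimensions, so the equation is NOT dimensionally consistent.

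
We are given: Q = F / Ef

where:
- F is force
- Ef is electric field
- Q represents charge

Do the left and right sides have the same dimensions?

Yes

F (force) has dimensions [L M T^-2].
Ef (electric field) has dimensions [I^-1 L M T^-3].
Q (charge) has dimensions [I T].

Left side: [I T]
Right side: [I T]

Both sides have the same dimensions, so the equation is dimensionally consistent.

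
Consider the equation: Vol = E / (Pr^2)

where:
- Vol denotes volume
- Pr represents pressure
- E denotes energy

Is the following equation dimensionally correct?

No

Vol (volume) has dimensions [L^3].
Pr (pressure) has dimensions [L^-1 M T^-2].
E (energy) has dimensions [L^2 M T^-2].

Left side: [L^3]
Right side: [L^4 M^-1 T^2]

The two sides have different dimensions, so the equation is NOT dimensionally consistent.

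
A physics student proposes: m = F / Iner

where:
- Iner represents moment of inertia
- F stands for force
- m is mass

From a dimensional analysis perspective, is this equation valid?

No

Iner (moment of inertia) has dimensions [L^2 M].
F (force) has dimensions [L M T^-2].
m (mass) has dimensions [M].

Left side: [M]
Right side: [L^-1 T^-2]

The two sides have different dimensions, so the equation is NOT dimensionally consistent.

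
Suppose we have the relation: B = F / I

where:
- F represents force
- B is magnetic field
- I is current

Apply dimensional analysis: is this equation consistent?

No

F (force) has dimensions [L M T^-2].
B (magnetic field) has dimensions [I^-1 M T^-2].
I (current) has dimensions [I].

Left side: [I^-1 M T^-2]
Right side: [I^-1 L M T^-2]

The two sides have different dimensions, so the equation is NOT dimensionally consistent.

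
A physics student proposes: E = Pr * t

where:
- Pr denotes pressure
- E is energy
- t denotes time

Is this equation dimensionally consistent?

No

Pr (pressure) has dimensions [L^-1 M T^-2].
E (energy) has dimensions [L^2 M T^-2].
t (time) has dimensions [T].

Left side: [L^2 M T^-2]
Right side: [L^-1 M T^-1]

The two sides have different dimensions, so the equation is NOT dimensionally consistent.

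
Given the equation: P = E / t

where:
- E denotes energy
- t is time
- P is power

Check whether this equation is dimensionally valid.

Yes

E (energy) has dimensions [L^2 M T^-2].
t (time) has dimensions [T].
P (power) has dimensions [L^2 M T^-3].

Left side: [L^2 M T^-3]
Right side: [L^2 M T^-3]

Both sides have the same dimensions, so the equation is dimensionally consistent.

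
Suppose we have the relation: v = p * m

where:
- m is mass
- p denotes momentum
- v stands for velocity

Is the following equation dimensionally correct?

No

m (mass) has dimensions [M].
p (momentum) has dimensions [L M T^-1].
v (velocity) has dimensions [L T^-1].

Left side: [L T^-1]
Right side: [L M^2 T^-1]

The two sides have different dimensions, so the equation is NOT dimensionally consistent.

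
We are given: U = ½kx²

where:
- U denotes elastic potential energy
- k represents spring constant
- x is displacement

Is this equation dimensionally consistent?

Yes

U (elastic potential energy) has dimensions [L^2 M T^-2].
k (spring constant) has dimensions [M T^-2].
x (displacement) has dimensions [L].

Left side: [L^2 M T^-2]
Right side: [L^2 M T^-2]

Both sides have the same dimensions, so the equation is dimensionally consistent.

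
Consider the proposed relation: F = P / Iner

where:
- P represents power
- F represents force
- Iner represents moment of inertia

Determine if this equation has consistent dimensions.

No

P (power) has dimensions [L^2 M T^-3].
F (force) has dimensions [L M T^-2].
Iner (moment of inertia) has dimensions [L^2 M].

Left side: [L M T^-2]
Right side: [T^-3]

The two sides have different dimensions, so the equation is NOT dimensionally consistent.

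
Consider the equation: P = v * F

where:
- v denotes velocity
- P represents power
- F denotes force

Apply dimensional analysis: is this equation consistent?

Yes

v (velocity) has dimensions [L T^-1].
P (power) has dimensions [L^2 M T^-3].
F (force) has dimensions [L M T^-2].

Left side: [L^2 M T^-3]
Right side: [L^2 M T^-3]

Both sides have the same dimensions, so the equation is dimensionally consistent.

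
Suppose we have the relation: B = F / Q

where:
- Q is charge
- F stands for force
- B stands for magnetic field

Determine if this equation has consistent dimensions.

No

Q (charge) has dimensions [I T].
F (force) has dimensions [L M T^-2].
B (magnetic field) has dimensions [I^-1 M T^-2].

Left side: [I^-1 M T^-2]
Right side: [I^-1 L M T^-3]

The two sides have different dimensions, so the equation is NOT dimensionally consistent.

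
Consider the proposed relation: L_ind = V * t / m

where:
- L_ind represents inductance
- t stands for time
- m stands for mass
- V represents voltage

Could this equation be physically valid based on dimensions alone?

No

L_ind (inductance) has dimensions [I^-2 L^2 M T^-2].
t (time) has dimensions [T].
m (mass) has dimensions [M].
V (voltage) has dimensions [I^-1 L^2 M T^-3].

Left side: [I^-2 L^2 M T^-2]
Right side: [I^-1 L^2 T^-2]

The two sides have different dimensions, so the equation is NOT dimensionally consistent.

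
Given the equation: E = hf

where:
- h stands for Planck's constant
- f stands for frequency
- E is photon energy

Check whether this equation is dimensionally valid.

Yes

h (Planck's constant) has dimensions [L^2 M T^-1].
f (frequency) has dimensions [T^-1].
E (photon energy) has dimensions [L^2 M T^-2].

Left side: [L^2 M T^-2]
Right side: [L^2 M T^-2]

Both sides have the same dimensions, so the equation is dimensionally consistent.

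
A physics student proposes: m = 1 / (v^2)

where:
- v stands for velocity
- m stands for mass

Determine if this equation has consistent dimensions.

No

v (velocity) has dimensions [L T^-1].
m (mass) has dimensions [M].

Left side: [M]
Right side: [L^-2 T^2]

The two sides have different dimensions, so the equation is NOT dimensionally consistent.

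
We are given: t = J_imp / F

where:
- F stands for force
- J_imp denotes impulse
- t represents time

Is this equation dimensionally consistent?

Yes

F (force) has dimensions [L M T^-2].
J_imp (impulse) has dimensions [L M T^-1].
t (time) has dimensions [T].

Left side: [T]
Right side: [T]

Both sides have the same dimensions, so the equation is dimensionally consistent.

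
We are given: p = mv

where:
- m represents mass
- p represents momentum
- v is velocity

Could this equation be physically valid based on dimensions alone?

Yes

m (mass) has dimensions [M].
p (momentum) has dimensions [L M T^-1].
v (velocity) has dimensions [L T^-1].

Left side: [L M T^-1]
Right side: [L M T^-1]

Both sides have the same dimensions, so the equation is dimensionally consistent.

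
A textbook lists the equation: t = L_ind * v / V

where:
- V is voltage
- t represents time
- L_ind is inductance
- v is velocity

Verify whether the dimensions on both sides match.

No

V (voltage) has dimensions [I^-1 L^2 M T^-3].
t (time) has dimensions [T].
L_ind (inductance) has dimensions [I^-2 L^2 M T^-2].
v (velocity) has dimensions [L T^-1].

Left side: [T]
Right side: [I^-1 L]

The two sides have different dimensions, so the equation is NOT dimensionally consistent.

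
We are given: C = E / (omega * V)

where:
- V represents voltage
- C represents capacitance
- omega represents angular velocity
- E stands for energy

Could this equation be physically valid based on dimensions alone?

No

V (voltage) has dimensions [I^-1 L^2 M T^-3].
C (capacitance) has dimensions [I^2 L^-2 M^-1 T^4].
omega (angular velocity) has dimensions [T^-1].
E (energy) has dimensions [L^2 M T^-2].

Left side: [I^2 L^-2 M^-1 T^4]
Right side: [I T^2]

The two sides have different dimensions, so the equation is NOT dimensionally consistent.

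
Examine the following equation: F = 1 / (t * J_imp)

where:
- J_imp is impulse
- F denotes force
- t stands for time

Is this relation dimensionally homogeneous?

No

J_imp (impulse) has dimensions [L M T^-1].
F (force) has dimensions [L M T^-2].
t (time) has dimensions [T].

Left side: [L M T^-2]
Right side: [L^-1 M^-1]

The two sides have different dimensions, so the equation is NOT dimensionally consistent.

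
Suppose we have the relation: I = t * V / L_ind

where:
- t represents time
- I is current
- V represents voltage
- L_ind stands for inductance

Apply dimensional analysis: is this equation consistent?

Yes

t (time) has dimensions [T].
I (current) has dimensions [I].
V (voltage) has dimensions [I^-1 L^2 M T^-3].
L_ind (inductance) has dimensions [I^-2 L^2 M T^-2].

Left side: [I]
Right side: [I]

Both sides have the same dimensions, so the equation is dimensionally consistent.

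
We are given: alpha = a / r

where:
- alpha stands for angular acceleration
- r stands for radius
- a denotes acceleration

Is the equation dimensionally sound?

Yes

alpha (angular acceleration) has dimensions [T^-2].
r (radius) has dimensions [L].
a (acceleration) has dimensions [L T^-2].

Left side: [T^-2]
Right side: [T^-2]

Both sides have the same dimensions, so the equation is dimensionally consistent.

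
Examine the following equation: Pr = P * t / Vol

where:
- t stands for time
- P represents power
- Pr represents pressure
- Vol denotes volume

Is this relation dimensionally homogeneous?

Yes

t (time) has dimensions [T].
P (power) has dimensions [L^2 M T^-3].
Pr (pressure) has dimensions [L^-1 M T^-2].
Vol (volume) has dimensions [L^3].

Left side: [L^-1 M T^-2]
Right side: [L^-1 M T^-2]

Both sides have the same dimensions, so the equation is dimensionally consistent.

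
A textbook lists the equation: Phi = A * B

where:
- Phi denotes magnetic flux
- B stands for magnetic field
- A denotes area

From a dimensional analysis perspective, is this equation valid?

Yes

Phi (magnetic flux) has dimensions [I^-1 L^2 M T^-2].
B (magnetic field) has dimensions [I^-1 M T^-2].
A (area) has dimensions [L^2].

Left side: [I^-1 L^2 M T^-2]
Right side: [I^-1 L^2 M T^-2]

Both sides have the same dimensions, so the equation is dimensionally consistent.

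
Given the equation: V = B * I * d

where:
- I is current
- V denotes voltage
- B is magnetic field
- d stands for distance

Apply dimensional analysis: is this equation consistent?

No

I (current) has dimensions [I].
V (voltage) has dimensions [I^-1 L^2 M T^-3].
B (magnetic field) has dimensions [I^-1 M T^-2].
d (distance) has dimensions [L].

Left side: [I^-1 L^2 M T^-3]
Right side: [L M T^-2]

The two sides have different dimensions, so the equation is NOT dimensionally consistent.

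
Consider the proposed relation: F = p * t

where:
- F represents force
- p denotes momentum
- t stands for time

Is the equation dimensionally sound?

No

F (force) has dimensions [L M T^-2].
p (momentum) has dimensions [L M T^-1].
t (time) has dimensions [T].

Left side: [L M T^-2]
Right side: [L M]

The two sides have different dimensions, so the equation is NOT dimensionally consistent.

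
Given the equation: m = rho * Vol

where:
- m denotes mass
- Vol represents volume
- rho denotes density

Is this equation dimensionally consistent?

Yes

m (mass) has dimensions [M].
Vol (volume) has dimensions [L^3].
rho (density) has dimensions [L^-3 M].

Left side: [M]
Right side: [M]

Both sides have the same dimensions, so the equation is dimensionally consistent.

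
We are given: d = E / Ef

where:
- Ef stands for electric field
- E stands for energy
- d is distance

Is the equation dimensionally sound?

No

Ef (electric field) has dimensions [I^-1 L M T^-3].
E (energy) has dimensions [L^2 M T^-2].
d (distance) has dimensions [L].

Left side: [L]
Right side: [I L T]

The two sides have different dimensions, so the equation is NOT dimensionally consistent.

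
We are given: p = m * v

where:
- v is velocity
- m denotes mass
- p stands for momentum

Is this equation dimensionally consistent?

Yes

v (velocity) has dimensions [L T^-1].
m (mass) has dimensions [M].
p (momentum) has dimensions [L M T^-1].

Left side: [L M T^-1]
Right side: [L M T^-1]

Both sides have the same dimensions, so the equation is dimensionally consistent.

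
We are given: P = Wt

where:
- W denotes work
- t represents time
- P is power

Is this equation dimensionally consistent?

No

W (work) has dimensions [L^2 M T^-2].
t (time) has dimensions [T].
P (power) has dimensions [L^2 M T^-3].

Left side: [L^2 M T^-3]
Right side: [L^2 M T^-1]

The two sides have different dimensions, so the equation is NOT dimensionally consistent.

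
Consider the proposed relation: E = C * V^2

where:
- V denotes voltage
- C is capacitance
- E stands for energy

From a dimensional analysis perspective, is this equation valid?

Yes

V (voltage) has dimensions [I^-1 L^2 M T^-3].
C (capacitance) has dimensions [I^2 L^-2 M^-1 T^4].
E (energy) has dimensions [L^2 M T^-2].

Left side: [L^2 M T^-2]
Right side: [L^2 M T^-2]

Both sides have the same dimensions, so the equation is dimensionally consistent.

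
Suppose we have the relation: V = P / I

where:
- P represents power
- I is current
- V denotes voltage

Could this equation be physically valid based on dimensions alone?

Yes

P (power) has dimensions [L^2 M T^-3].
I (current) has dimensions [I].
V (voltage) has dimensions [I^-1 L^2 M T^-3].

Left side: [I^-1 L^2 M T^-3]
Right side: [I^-1 L^2 M T^-3]

Both sides have the same dimensions, so the equation is dimensionally consistent.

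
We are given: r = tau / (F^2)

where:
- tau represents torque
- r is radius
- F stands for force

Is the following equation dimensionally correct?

No

tau (torque) has dimensions [L^2 M T^-2].
r (radius) has dimensions [L].
F (force) has dimensions [L M T^-2].

Left side: [L]
Right side: [M^-1 T^2]

The two sides have different dimensions, so the equation is NOT dimensionally consistent.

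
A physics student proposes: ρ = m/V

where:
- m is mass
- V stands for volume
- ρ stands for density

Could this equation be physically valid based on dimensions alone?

Yes

m (mass) has dimensions [M].
V (volume) has dimensions [L^3].
ρ (density) has dimensions [L^-3 M].

Left side: [L^-3 M]
Right side: [L^-3 M]

Both sides have the same dimensions, so the equation is dimensionally consistent.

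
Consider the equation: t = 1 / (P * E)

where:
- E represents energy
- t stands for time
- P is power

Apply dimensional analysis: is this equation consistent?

No

E (energy) has dimensions [L^2 M T^-2].
t (time) has dimensions [T].
P (power) has dimensions [L^2 M T^-3].

Left side: [T]
Right side: [L^-4 M^-2 T^5]

The two sides have different dimensions, so the equation is NOT dimensionally consistent.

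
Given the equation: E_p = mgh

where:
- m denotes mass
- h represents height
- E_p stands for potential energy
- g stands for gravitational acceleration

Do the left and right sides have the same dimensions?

Yes

m (mass) has dimensions [M].
h (height) has dimensions [L].
E_p (potential energy) has dimensions [L^2 M T^-2].
g (gravitational acceleration) has dimensions [L T^-2].

Left side: [L^2 M T^-2]
Right side: [L^2 M T^-2]

Both sides have the same dimensions, so the equation is dimensionally consistent.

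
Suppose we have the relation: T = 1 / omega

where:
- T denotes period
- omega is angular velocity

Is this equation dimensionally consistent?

Yes

T (period) has dimensions [T].
omega (angular velocity) has dimensions [T^-1].

Left side: [T]
Right side: [T]

Both sides have the same dimensions, so the equation is dimensionally consistent.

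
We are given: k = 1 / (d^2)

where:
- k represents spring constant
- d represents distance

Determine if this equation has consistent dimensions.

No

k (spring constant) has dimensions [M T^-2].
d (distance) has dimensions [L].

Left side: [M T^-2]
Right side: [L^-2]

The two sides have different dimensions, so the equation is NOT dimensionally consistent.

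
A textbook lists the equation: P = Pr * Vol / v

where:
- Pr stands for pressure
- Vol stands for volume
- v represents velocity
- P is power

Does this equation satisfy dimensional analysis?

No

Pr (pressure) has dimensions [L^-1 M T^-2].
Vol (volume) has dimensions [L^3].
v (velocity) has dimensions [L T^-1].
P (power) has dimensions [L^2 M T^-3].

Left side: [L^2 M T^-3]
Right side: [L M T^-1]

The two sides have different dimensions, so the equation is NOT dimensionally consistent.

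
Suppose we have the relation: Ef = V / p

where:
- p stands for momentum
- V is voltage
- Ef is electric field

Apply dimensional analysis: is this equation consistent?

No

p (momentum) has dimensions [L M T^-1].
V (voltage) has dimensions [I^-1 L^2 M T^-3].
Ef (electric field) has dimensions [I^-1 L M T^-3].

Left side: [I^-1 L M T^-3]
Right side: [I^-1 L T^-2]

The two sides have different dimensions, so the equation is NOT dimensionally consistent.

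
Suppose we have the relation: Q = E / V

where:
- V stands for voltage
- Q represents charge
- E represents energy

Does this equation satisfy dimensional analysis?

Yes

V (voltage) has dimensions [I^-1 L^2 M T^-3].
Q (charge) has dimensions [I T].
E (energy) has dimensions [L^2 M T^-2].

Left side: [I T]
Right side: [I T]

Both sides have the same dimensions, so the equation is dimensionally consistent.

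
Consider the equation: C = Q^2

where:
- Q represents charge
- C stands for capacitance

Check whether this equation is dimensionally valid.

No

Q (charge) has dimensions [I T].
C (capacitance) has dimensions [I^2 L^-2 M^-1 T^4].

Left side: [I^2 L^-2 M^-1 T^4]
Right side: [I^2 T^2]

The two sides have different dimensions, so the equation is NOT dimensionally consistent.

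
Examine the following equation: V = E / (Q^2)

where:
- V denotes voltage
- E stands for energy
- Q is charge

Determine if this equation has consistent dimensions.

No

V (voltage) has dimensions [I^-1 L^2 M T^-3].
E (energy) has dimensions [L^2 M T^-2].
Q (charge) has dimensions [I T].

Left side: [I^-1 L^2 M T^-3]
Right side: [I^-2 L^2 M T^-4]

The two sides have different dimensions, so the equation is NOT dimensionally consistent.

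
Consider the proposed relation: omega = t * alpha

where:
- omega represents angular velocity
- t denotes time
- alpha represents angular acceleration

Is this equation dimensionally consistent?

Yes

omega (angular velocity) has dimensions [T^-1].
t (time) has dimensions [T].
alpha (angular acceleration) has dimensions [T^-2].

Left side: [T^-1]
Right side: [T^-1]

Both sides have the same dimensions, so the equation is dimensionally consistent.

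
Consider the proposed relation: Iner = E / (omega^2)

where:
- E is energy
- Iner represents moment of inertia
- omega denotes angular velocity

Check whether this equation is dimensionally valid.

Yes

E (energy) has dimensions [L^2 M T^-2].
Iner (moment of inertia) has dimensions [L^2 M].
omega (angular velocity) has dimensions [T^-1].

Left side: [L^2 M]
Right side: [L^2 M]

Both sides have the same dimensions, so the equation is dimensionally consistent.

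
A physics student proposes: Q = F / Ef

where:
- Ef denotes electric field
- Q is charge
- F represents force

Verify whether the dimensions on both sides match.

Yes

Ef (electric field) has dimensions [I^-1 L M T^-3].
Q (charge) has dimensions [I T].
F (force) has dimensions [L M T^-2].

Left side: [I T]
Right side: [I T]

Both sides have the same dimensions, so the equation is dimensionally consistent.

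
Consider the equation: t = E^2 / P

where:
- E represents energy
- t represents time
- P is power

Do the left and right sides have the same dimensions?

No

E (energy) has dimensions [L^2 M T^-2].
t (time) has dimensions [T].
P (power) has dimensions [L^2 M T^-3].

Left side: [T]
Right side: [L^2 M T^-1]

The two sides have different dimensions, so the equation is NOT dimensionally consistent.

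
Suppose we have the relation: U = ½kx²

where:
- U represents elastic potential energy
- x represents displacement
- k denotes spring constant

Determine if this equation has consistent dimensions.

Yes

U (elastic potential energy) has dimensions [L^2 M T^-2].
x (displacement) has dimensions [L].
k (spring constant) has dimensions [M T^-2].

Left side: [L^2 M T^-2]
Right side: [L^2 M T^-2]

Both sides have the same dimensions, so the equation is dimensionally consistent.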